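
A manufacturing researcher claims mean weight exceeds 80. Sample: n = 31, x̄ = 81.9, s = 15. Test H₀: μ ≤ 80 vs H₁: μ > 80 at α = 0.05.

t = (81.9 - 80)/(15/√31) = 0.705, df = 30. Critical t = 1.697. Fail to reject H₀.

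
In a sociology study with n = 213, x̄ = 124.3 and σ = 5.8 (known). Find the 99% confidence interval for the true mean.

CI = x̄ ± z*(σ/√n) = 124.3 ± 2.576(5.8/√213) = 124.3 ± 1.02 = (123.28, 125.32)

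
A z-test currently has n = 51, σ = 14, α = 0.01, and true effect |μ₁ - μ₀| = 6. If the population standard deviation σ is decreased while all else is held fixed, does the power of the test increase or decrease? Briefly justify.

Power increases: a smaller σ shrinks the standard error σ/√n, moving the sampling distribution under H₁ further from the critical value.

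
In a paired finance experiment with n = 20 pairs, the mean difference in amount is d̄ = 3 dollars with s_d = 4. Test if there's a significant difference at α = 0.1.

t = d̄/(s_d/√n) = 3/(4/√20) = 3.354. df = 19, critical t = ±1.729. Reject H₀.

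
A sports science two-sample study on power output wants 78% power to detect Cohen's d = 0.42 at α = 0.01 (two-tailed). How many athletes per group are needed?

z_{α/2} = 2.576, z_β = Φ⁻¹(0.78) = 0.772. For small effect (d = 0.42): n per group = 2(z_{α/2} + z_β)²/d² = 2(2.576 + 0.772)²/0.42² = 127.1 → 128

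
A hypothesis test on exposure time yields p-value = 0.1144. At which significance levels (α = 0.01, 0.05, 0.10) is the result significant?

p = 0.1144. Not significant at any of the given levels.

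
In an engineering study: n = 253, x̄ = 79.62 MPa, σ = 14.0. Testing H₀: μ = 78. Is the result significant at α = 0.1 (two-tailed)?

z = (79.62 - 78)/(14.0/√253) = 1.841. Since |z| > 1.645, significant at α = 0.1.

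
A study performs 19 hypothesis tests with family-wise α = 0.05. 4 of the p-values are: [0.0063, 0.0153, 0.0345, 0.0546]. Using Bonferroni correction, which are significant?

Bonferroni α = 0.05/19 = 0.00263. None of the given p-values are significant.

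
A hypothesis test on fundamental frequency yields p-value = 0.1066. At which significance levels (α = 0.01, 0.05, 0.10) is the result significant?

p = 0.1066. Not significant at any of the given levels.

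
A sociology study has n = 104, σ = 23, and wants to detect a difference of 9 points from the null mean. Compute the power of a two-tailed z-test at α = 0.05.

SE = σ/√n = 23/√104 = 2.255. Non-centrality λ = d/SE = 9/2.255 = 3.991. Power ≈ Φ(λ - z_{α/2}) = Φ(3.991 - 1.96) = Φ(2.031) = 0.979.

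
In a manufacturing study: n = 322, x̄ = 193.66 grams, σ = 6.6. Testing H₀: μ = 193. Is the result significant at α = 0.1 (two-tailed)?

z = (193.66 - 193)/(6.6/√322) = 1.794. Since |z| > 1.645, significant at α = 0.1.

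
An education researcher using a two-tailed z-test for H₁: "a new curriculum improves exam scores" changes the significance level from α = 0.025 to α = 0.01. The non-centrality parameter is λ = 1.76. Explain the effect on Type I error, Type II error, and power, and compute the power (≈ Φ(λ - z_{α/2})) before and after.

Decreasing α from 0.025 to 0.01:
• Type I error rate decreases (α is the Type I rate by definition).
• Critical value moves from z_{α/2} = 2.241 to 2.576, so power = Φ(λ - z_{α/2}) goes from Φ(1.76 - 2.241) = 0.315 to Φ(1.76 - 2.576) = 0.207.
• Type II error rate β = 1 - power therefore increases (0.685 → 0.793).
Appropriate when false positives are costly — here, adopting a curriculum that gives no real benefit — disruption for nothing.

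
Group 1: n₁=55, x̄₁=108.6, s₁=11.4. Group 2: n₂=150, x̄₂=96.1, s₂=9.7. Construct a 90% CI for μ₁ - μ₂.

Difference = 12.5. SE = √(11.4²/55 + 9.7²/150) = 1.729. CI = (9.66, 15.34)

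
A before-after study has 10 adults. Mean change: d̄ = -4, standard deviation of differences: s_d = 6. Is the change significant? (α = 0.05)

t = d̄/(s_d/√n) = -4/(6/√10) = -2.108. df = 9, critical t = ±2.262. Fail to reject H₀.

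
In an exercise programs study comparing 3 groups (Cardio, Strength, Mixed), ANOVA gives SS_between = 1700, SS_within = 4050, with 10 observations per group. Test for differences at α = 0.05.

df_between = 2, df_within = 27. F = MS_between/MS_within = 850.0/150.0 = 5.667. F_crit ≈ 3.354. Reject H₀. At least one mean differs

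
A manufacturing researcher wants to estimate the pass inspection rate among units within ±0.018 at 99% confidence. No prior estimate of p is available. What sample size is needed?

Conservative approach: use p = 0.5 (maximizes p(1-p) = 0.25). n = z²(0.25)/E² = 2.576²×0.25/0.018² = 5120.2 → n = 5121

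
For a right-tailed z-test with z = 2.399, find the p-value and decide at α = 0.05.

p = P(Z > 2.399) = 1 - Φ(2.399) ≈ 0.0082. Since p < 0.05, reject H₀ (significant) at α = 0.05.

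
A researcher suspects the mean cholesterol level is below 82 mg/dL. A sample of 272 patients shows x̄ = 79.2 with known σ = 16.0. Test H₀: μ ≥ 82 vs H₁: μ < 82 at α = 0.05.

z = -2.886. Critical value: -1.645. Reject H₀.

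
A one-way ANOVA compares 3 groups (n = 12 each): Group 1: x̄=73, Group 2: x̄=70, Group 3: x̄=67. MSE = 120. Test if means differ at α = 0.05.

Grand mean = 70.0. SS_between = 216.0, MS_between = 108.0. F = 0.9, F_crit ≈ 3.285. Fail to reject H₀.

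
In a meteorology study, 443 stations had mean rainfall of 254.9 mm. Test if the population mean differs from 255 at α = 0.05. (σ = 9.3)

z = (x̄ - μ₀)/(σ/√n) = (254.9 - 255)/(9.3/√443) = -0.226. Critical value: ±1.96. Since |-0.226| ≤ 1.96, Fail to reject H₀.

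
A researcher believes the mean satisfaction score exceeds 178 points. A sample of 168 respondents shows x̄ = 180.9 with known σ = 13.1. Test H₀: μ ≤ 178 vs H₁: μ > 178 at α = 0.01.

z = 2.869. Critical value: 2.33. Reject H₀.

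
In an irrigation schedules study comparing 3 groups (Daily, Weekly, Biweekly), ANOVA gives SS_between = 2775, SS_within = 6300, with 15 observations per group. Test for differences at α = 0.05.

df_between = 2, df_within = 42. F = MS_between/MS_within = 1387.5/150.0 = 9.25. F_crit ≈ 3.22. Reject H₀. At least one mean differs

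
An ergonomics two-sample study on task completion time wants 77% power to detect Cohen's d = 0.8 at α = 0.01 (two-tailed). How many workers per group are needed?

z_{α/2} = 2.576, z_β = Φ⁻¹(0.77) = 0.739. For large effect (d = 0.8): n per group = 2(z_{α/2} + z_β)²/d² = 2(2.576 + 0.739)²/0.8² = 34.3 → 35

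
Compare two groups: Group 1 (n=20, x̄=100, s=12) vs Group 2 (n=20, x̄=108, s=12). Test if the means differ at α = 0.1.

Pooled sp = 12.0. t = -2.108, df = 38. Critical t = ±1.686. Reject H₀.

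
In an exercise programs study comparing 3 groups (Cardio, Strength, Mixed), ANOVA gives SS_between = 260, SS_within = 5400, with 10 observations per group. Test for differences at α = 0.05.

df_between = 2, df_within = 27. F = MS_between/MS_within = 130.0/200.0 = 0.65. F_crit ≈ 3.354. Fail to reject H₀.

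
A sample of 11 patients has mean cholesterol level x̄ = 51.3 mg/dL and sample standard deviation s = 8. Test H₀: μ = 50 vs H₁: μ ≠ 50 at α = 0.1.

t = (x̄ - μ₀)/(s/√n) = (51.3 - 50)/(8/√11) = 0.539. df = 10, critical t = ±1.812. Fail to reject H₀.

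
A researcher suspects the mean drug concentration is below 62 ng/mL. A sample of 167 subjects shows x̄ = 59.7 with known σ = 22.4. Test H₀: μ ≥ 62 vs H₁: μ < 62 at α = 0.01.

z = -1.327. Critical value: -2.33. Fail to reject H₀.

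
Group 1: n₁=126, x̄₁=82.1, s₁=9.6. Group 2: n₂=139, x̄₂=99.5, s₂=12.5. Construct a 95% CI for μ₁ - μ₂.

Difference = -17.4. SE = √(9.6²/126 + 12.5²/139) = 1.362. CI = (-20.07, -14.73)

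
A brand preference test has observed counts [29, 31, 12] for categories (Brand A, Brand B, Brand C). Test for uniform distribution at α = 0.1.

Expected = 24 each. χ² = Σ(O-E)²/E = 9.083. df = 2, critical value = 4.605. Reject H₀.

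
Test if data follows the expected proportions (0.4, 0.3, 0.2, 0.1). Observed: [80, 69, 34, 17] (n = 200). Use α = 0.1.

Expected: [80.0, 60.0, 40.0, 20.0]. χ² = 2.7. df = 3, critical = 6.251. Fail to reject H₀.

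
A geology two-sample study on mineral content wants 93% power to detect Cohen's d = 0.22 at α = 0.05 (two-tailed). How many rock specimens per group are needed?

z_{α/2} = 1.96, z_β = Φ⁻¹(0.93) = 1.476. For small effect (d = 0.22): n per group = 2(z_{α/2} + z_β)²/d² = 2(1.96 + 1.476)²/0.22² = 487.9 → 488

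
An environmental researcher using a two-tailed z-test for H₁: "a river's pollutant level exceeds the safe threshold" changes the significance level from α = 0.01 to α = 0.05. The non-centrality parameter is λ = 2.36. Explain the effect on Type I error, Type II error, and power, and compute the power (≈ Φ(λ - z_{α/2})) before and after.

Increasing α from 0.01 to 0.05:
• Type I error rate increases (α is the Type I rate by definition).
• Critical value moves from z_{α/2} = 2.576 to 1.96, so power = Φ(λ - z_{α/2}) goes from Φ(2.36 - 2.576) = 0.414 to Φ(2.36 - 1.96) = 0.655.
• Type II error rate β = 1 - power therefore decreases (0.586 → 0.345).
Appropriate when false negatives are costly — here, allowing unsafe pollution to continue.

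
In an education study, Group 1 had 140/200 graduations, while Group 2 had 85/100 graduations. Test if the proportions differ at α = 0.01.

p̂₁ = 0.7, p̂₂ = 0.85, pooled p̂ = 0.75. z = -2.828. Critical: ±2.576. Reject H₀.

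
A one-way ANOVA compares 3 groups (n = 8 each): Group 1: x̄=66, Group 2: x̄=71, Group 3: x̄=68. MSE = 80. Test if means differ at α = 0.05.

Grand mean = 68.33. SS_between = 101.33, MS_between = 50.67. F = 0.633, F_crit ≈ 3.467. Fail to reject H₀.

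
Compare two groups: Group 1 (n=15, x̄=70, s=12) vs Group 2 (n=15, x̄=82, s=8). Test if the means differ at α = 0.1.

Pooled sp = 10.2. t = -3.223, df = 28. Critical t = ±1.701. Reject H₀.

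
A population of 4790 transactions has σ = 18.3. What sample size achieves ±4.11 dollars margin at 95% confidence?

Without FPC: n₀ = (1.96×18.3/4.11)² = 76.161. With FPC: n = n₀N/(n₀+N-1) = 75.0 → n = 75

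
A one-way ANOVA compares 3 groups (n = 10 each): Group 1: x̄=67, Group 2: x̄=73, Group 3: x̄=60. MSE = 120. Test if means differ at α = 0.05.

Grand mean = 66.67. SS_between = 846.67, MS_between = 423.33. F = 3.528, F_crit ≈ 3.354. Reject H₀.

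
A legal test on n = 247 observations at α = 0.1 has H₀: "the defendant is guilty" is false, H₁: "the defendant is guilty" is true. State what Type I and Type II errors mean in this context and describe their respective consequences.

Type I (false positive): concluding that the defendant is guilty when it is not — convicting an innocent person. Type II (false negative): failing to conclude that the defendant is guilty when it is — acquitting a guilty person. Which is costlier depends on domain priorities and is a judgement call rather than a statistical fact.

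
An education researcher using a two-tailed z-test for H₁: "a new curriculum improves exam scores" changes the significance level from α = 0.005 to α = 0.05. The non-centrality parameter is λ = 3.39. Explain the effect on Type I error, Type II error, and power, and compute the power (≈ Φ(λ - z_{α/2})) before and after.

Increasing α from 0.005 to 0.05:
• Type I error rate increases (α is the Type I rate by definition).
• Critical value moves from z_{α/2} = 2.807 to 1.96, so power = Φ(λ - z_{α/2}) goes from Φ(3.39 - 2.807) = 0.72 to Φ(3.39 - 1.96) = 0.924.
• Type II error rate β = 1 - power therefore decreases (0.28 → 0.076).
Appropriate when false negatives are costly — here, keeping the old curriculum when the new one would have helped students.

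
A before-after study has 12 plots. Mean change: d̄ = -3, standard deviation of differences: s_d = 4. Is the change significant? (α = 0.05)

t = d̄/(s_d/√n) = -3/(4/√12) = -2.598. df = 11, critical t = ±2.201. Reject H₀.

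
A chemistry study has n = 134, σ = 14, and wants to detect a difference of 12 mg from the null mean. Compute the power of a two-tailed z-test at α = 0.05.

SE = σ/√n = 14/√134 = 1.209. Non-centrality λ = d/SE = 12/1.209 = 9.922. Power ≈ Φ(λ - z_{α/2}) = Φ(9.922 - 1.96) = Φ(7.962) = 1.0.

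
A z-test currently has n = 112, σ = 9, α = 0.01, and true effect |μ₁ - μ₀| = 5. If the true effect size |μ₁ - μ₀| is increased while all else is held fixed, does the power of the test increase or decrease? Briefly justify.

Power increases: a larger true effect increases the non-centrality λ = |μ₁ - μ₀|/(σ/√n).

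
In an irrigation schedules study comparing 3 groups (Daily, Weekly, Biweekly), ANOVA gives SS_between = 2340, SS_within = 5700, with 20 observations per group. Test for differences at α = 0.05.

df_between = 2, df_within = 57. F = MS_between/MS_within = 1170.0/100.0 = 11.7. F_crit ≈ 3.159. Reject H₀. At least one mean differs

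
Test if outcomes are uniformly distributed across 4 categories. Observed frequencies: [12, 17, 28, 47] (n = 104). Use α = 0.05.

Expected = 26 each. χ² = Σ(O-E)²/E = 27.769. df = 3, critical value = 7.815. Reject H₀.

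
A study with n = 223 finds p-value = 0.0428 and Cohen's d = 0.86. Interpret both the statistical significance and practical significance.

Statistically significant (p = 0.0428 < 0.05). Cohen's d = 0.86 indicates a large effect size. Both statistical and practical significance should be considered.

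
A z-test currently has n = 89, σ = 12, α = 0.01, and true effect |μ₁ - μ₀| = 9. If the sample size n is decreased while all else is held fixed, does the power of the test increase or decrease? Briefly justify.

Power decreases: a smaller n inflates the standard error σ/√n, pulling the sampling distribution under H₁ back toward the critical value.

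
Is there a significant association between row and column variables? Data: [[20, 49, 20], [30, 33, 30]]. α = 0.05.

χ² = 7.037. df = 2, critical = 5.991. Reject H₀. Variables are dependent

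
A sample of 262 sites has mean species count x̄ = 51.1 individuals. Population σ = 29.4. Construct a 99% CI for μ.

CI = x̄ ± z*(σ/√n) = 51.1 ± 2.576(29.4/√262) = 51.1 ± 4.68 = (46.42, 55.78)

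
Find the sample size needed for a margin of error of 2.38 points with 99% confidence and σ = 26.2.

n = (z*σ/E)² = (2.576×26.2/2.38)² = 804.2 → n = 805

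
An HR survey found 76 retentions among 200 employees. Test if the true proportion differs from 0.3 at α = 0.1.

p̂ = 0.38, p₀ = 0.3. z = (p̂ - p₀)/√(p₀(1-p₀)/n) = 2.469. Critical: ±1.645. Reject H₀.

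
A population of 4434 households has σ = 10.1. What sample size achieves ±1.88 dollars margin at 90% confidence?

Without FPC: n₀ = (1.645×10.1/1.88)² = 78.101. With FPC: n = n₀N/(n₀+N-1) = 76.8 → n = 77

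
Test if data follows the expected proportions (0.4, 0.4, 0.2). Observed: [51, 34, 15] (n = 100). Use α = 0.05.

Expected: [40.0, 40.0, 20.0]. χ² = 5.175. df = 2, critical = 5.991. Fail to reject H₀.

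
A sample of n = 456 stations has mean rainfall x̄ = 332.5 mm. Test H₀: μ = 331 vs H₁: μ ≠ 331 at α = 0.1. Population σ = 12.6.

z = (x̄ - μ₀)/(σ/√n) = (332.5 - 331)/(12.6/√456) = 2.542. Critical value: ±1.645. Since |2.542| > 1.645, Reject H₀.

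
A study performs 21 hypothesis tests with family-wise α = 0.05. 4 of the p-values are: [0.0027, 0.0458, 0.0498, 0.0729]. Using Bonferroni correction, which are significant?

Bonferroni α = 0.05/21 = 0.00238. None of the given p-values are significant.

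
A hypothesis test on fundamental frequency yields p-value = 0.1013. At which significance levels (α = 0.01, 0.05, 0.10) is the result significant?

p = 0.1013. Not significant at any of the given levels.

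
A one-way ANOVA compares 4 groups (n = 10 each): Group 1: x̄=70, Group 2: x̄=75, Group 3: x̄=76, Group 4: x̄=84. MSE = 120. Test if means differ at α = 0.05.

Grand mean = 76.25. SS_between = 1007.5, MS_between = 335.83. F = 2.799, F_crit ≈ 2.866. Fail to reject H₀.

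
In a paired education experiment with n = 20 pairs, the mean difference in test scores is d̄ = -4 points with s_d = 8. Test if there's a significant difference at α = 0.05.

t = d̄/(s_d/√n) = -4/(8/√20) = -2.236. df = 19, critical t = ±2.093. Reject H₀.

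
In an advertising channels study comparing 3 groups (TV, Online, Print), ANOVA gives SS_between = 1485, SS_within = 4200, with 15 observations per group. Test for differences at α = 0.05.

df_between = 2, df_within = 42. F = MS_between/MS_within = 742.5/100.0 = 7.425. F_crit ≈ 3.22. Reject H₀. At least one mean differs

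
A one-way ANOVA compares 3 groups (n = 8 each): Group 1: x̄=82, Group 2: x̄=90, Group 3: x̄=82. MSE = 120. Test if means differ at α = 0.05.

Grand mean = 84.67. SS_between = 341.33, MS_between = 170.67. F = 1.422, F_crit ≈ 3.467. Fail to reject H₀.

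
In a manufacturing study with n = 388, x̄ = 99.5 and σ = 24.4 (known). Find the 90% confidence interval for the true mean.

CI = x̄ ± z*(σ/√n) = 99.5 ± 1.645(24.4/√388) = 99.5 ± 2.04 = (97.46, 101.54)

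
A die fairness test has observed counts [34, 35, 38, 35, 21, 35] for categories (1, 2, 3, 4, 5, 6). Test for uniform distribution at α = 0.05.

Expected = 33 each. χ² = Σ(O-E)²/E = 5.515. df = 5, critical value = 11.07. Fail to reject H₀.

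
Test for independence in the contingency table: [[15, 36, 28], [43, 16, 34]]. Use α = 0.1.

χ² = 20.788. df = 2, critical = 4.605. Reject H₀. Variables are dependent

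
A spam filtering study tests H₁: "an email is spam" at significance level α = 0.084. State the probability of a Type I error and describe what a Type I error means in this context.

P(Type I error) = α = 0.084. A Type I error is rejecting H₀ when H₀ is actually true (false positive) — here, concluding that an email is spam when in fact this is not the case. Consequence: a legitimate email is sent to the spam folder and the user misses it.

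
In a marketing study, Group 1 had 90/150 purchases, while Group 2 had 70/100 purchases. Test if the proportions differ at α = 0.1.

p̂₁ = 0.6, p̂₂ = 0.7, pooled p̂ = 0.64. z = -1.614. Critical: ±1.645. Fail to reject H₀.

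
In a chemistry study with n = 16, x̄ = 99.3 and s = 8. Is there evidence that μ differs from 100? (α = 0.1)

t = (x̄ - μ₀)/(s/√n) = (99.3 - 100)/(8/√16) = -0.35. df = 15, critical t = ±1.753. Fail to reject H₀.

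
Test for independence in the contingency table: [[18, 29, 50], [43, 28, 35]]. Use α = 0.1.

χ² = 12.536. df = 2, critical = 4.605. Reject H₀. Variables are dependent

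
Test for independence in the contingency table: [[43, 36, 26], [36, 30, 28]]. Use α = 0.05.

χ² = 0.634. df = 2, critical = 5.991. Fail to reject H₀. No evidence of dependence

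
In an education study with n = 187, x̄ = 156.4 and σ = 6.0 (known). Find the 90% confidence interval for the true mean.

CI = x̄ ± z*(σ/√n) = 156.4 ± 1.645(6.0/√187) = 156.4 ± 0.72 = (155.68, 157.12)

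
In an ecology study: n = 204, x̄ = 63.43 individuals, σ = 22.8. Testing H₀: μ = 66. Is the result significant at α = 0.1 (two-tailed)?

z = (63.43 - 66)/(22.8/√204) = -1.61. Since |z| ≤ 1.645, not significant at α = 0.1.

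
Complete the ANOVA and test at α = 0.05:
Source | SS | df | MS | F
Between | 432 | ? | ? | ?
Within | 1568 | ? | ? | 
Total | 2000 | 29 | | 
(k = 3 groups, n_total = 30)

df_between = 2, df_within = 27. MS_between = 216.0, MS_within = 58.07. F = 3.719, F_crit ≈ 3.354. Reject H₀.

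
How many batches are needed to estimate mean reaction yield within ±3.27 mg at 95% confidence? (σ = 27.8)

n = (z*σ/E)² = (1.96×27.8/3.27)² = 277.7 → n = 278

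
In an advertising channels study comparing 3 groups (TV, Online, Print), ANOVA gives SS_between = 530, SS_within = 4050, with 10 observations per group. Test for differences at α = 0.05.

df_between = 2, df_within = 27. F = MS_between/MS_within = 265.0/150.0 = 1.767. F_crit ≈ 3.354. Fail to reject H₀.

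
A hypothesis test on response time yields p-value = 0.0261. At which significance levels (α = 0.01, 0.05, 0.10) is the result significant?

p = 0.0261. Significant at: α = 0.05, 0.1.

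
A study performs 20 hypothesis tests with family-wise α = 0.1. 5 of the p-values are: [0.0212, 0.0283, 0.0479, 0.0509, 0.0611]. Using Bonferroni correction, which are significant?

Bonferroni α = 0.1/20 = 0.005. None of the given p-values are significant.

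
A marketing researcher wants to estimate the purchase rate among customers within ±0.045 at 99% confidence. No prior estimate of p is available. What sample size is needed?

Conservative approach: use p = 0.5 (maximizes p(1-p) = 0.25). n = z²(0.25)/E² = 2.576²×0.25/0.045² = 819.2 → n = 820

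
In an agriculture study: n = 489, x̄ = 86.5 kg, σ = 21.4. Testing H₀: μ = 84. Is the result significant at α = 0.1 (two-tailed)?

z = (86.5 - 84)/(21.4/√489) = 2.583. Since |z| > 1.645, significant at α = 0.1.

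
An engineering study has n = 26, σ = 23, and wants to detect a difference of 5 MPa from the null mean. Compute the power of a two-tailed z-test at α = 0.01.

SE = σ/√n = 23/√26 = 4.511. Non-centrality λ = d/SE = 5/4.511 = 1.108. Power ≈ Φ(λ - z_{α/2}) = Φ(1.108 - 2.576) = Φ(-1.468) = 0.071.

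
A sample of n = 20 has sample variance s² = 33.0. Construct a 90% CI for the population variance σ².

df = 19. χ²_{0.05} = 30.144, χ²_{0.95} = 10.117. CI for σ² = ((n-1)s²/χ²_{α/2}, (n-1)s²/χ²_{1-α/2}) = (19·33.0/30.144, 19·33.0/10.117) = (20.8, 61.97)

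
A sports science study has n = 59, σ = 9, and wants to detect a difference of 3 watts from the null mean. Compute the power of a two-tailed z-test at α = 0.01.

SE = σ/√n = 9/√59 = 1.172. Non-centrality λ = d/SE = 3/1.172 = 2.56. Power ≈ Φ(λ - z_{α/2}) = Φ(2.56 - 2.576) = Φ(-0.016) = 0.494.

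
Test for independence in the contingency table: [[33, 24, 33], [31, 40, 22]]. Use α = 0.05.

χ² = 6.215. df = 2, critical = 5.991. Reject H₀. Variables are dependent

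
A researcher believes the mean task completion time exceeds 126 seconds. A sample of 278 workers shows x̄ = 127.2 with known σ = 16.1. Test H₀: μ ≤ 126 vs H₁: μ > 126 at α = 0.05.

z = 1.243. Critical value: 1.645. Fail to reject H₀.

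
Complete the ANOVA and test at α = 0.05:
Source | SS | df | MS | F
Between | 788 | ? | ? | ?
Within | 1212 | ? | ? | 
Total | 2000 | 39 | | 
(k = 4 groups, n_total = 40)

df_between = 3, df_within = 36. MS_between = 262.67, MS_within = 33.67. F = 7.802, F_crit ≈ 2.866. Reject H₀.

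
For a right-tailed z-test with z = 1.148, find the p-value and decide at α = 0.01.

p = P(Z > 1.148) = 1 - Φ(1.148) ≈ 0.1255. Since p ≥ 0.01, fail to reject H₀ (not significant) at α = 0.01.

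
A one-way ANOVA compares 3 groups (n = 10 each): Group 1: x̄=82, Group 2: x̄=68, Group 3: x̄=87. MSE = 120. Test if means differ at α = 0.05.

Grand mean = 79.0. SS_between = 1940.0, MS_between = 970.0. F = 8.083, F_crit ≈ 3.354. Reject H₀.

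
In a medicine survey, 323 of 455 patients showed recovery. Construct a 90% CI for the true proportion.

p̂ = 0.71. CI = p̂ ± z*√(p̂(1-p̂)/n) = (0.675, 0.745)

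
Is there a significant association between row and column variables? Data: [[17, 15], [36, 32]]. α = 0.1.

χ² = 0.0. df = 1, critical = 2.706. Fail to reject H₀. No evidence of dependence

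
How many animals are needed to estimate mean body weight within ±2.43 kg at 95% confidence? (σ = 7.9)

n = (z*σ/E)² = (1.96×7.9/2.43)² = 40.6 → n = 41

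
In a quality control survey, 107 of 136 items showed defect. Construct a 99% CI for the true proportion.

p̂ = 0.787. CI = p̂ ± z*√(p̂(1-p̂)/n) = (0.696, 0.877)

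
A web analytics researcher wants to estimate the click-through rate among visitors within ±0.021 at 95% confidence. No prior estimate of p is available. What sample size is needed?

Conservative approach: use p = 0.5 (maximizes p(1-p) = 0.25). n = z²(0.25)/E² = 1.96²×0.25/0.021² = 2177.8 → n = 2178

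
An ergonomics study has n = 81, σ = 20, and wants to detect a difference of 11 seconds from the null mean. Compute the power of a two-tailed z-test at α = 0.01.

SE = σ/√n = 20/√81 = 2.222. Non-centrality λ = d/SE = 11/2.222 = 4.95. Power ≈ Φ(λ - z_{α/2}) = Φ(4.95 - 2.576) = Φ(2.374) = 0.991.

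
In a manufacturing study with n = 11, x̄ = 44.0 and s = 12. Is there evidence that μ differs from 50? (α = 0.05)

t = (x̄ - μ₀)/(s/√n) = (44.0 - 50)/(12/√11) = -1.658. df = 10, critical t = ±2.228. Fail to reject H₀.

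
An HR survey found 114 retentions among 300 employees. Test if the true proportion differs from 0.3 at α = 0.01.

p̂ = 0.38, p₀ = 0.3. z = (p̂ - p₀)/√(p₀(1-p₀)/n) = 3.024. Critical: ±2.576. Reject H₀.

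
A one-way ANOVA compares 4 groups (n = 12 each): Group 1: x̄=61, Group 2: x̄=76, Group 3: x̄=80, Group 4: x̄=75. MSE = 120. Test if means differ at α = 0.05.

Grand mean = 73.0. SS_between = 2472.0, MS_between = 824.0. F = 6.867, F_crit ≈ 2.816. Reject H₀.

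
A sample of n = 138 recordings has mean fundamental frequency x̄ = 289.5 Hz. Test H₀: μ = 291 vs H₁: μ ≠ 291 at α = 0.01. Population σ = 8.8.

z = (x̄ - μ₀)/(σ/√n) = (289.5 - 291)/(8.8/√138) = -2.002. Critical value: ±2.576. Since |-2.002| ≤ 2.576, Fail to reject H₀.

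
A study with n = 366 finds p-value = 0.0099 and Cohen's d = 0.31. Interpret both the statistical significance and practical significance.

Statistically significant (p = 0.0099 < 0.05). Cohen's d = 0.31 indicates a small effect size. Both statistical and practical significance should be considered.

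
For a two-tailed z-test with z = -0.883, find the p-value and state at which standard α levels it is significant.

p = 2·P(Z > |-0.883|) = 2·(1 - Φ(0.883)) ≈ 0.3772. Not significant at any standard level.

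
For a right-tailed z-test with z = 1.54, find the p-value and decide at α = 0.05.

p = P(Z > 1.54) = 1 - Φ(1.54) ≈ 0.0618. Since p ≥ 0.05, fail to reject H₀ (not significant) at α = 0.05.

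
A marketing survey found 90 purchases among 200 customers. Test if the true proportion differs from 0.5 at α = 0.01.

p̂ = 0.45, p₀ = 0.5. z = (p̂ - p₀)/√(p₀(1-p₀)/n) = -1.414. Critical: ±2.576. Fail to reject H₀.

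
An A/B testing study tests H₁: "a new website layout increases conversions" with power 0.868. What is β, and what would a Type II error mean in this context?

β = 1 - power = 1 - 0.868 = 0.132. A Type II error is failing to reject H₀ when H₀ is false (false negative) — here, failing to conclude that a new website layout increases conversions when in fact it is true. Consequence: discarding a layout that would have improved conversions — lost revenue.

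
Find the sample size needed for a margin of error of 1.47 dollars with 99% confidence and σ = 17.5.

n = (z*σ/E)² = (2.576×17.5/1.47)² = 940.4 → n = 941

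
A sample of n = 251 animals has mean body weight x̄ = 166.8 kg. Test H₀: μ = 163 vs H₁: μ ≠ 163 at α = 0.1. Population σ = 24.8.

z = (x̄ - μ₀)/(σ/√n) = (166.8 - 163)/(24.8/√251) = 2.428. Critical value: ±1.645. Since |2.428| > 1.645, Reject H₀.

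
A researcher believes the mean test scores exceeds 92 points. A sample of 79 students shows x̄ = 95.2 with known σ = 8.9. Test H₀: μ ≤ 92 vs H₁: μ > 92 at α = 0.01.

z = 3.196. Critical value: 2.33. Reject H₀.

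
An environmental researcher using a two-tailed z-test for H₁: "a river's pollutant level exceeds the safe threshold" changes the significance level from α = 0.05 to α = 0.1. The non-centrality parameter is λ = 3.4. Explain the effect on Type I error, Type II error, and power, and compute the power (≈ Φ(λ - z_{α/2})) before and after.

Increasing α from 0.05 to 0.1:
• Type I error rate increases (α is the Type I rate by definition).
• Critical value moves from z_{α/2} = 1.96 to 1.645, so power = Φ(λ - z_{α/2}) goes from Φ(3.4 - 1.96) = 0.925 to Φ(3.4 - 1.645) = 0.96.
• Type II error rate β = 1 - power therefore decreases (0.075 → 0.04).
Appropriate when false negatives are costly — here, allowing unsafe pollution to continue.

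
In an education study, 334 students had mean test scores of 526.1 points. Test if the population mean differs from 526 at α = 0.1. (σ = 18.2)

z = (x̄ - μ₀)/(σ/√n) = (526.1 - 526)/(18.2/√334) = 0.1. Critical value: ±1.645. Since |0.1| ≤ 1.645, Fail to reject H₀.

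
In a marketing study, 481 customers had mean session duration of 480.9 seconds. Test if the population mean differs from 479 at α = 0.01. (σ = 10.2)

z = (x̄ - μ₀)/(σ/√n) = (480.9 - 479)/(10.2/√481) = 4.085. Critical value: ±2.576. Since |4.085| > 2.576, Reject H₀.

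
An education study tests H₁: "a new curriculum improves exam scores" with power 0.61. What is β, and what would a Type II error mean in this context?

β = 1 - power = 1 - 0.61 = 0.39. A Type II error is failing to reject H₀ when H₀ is false (false negative) — here, failing to conclude that a new curriculum improves exam scores when in fact it is true. Consequence: keeping the old curriculum when the new one would have helped students.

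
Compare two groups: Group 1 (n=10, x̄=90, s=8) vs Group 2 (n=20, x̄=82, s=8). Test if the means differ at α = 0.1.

Pooled sp = 8.0. t = 2.582, df = 28. Critical t = ±1.701. Reject H₀.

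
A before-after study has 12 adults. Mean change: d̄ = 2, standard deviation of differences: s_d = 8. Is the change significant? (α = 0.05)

t = d̄/(s_d/√n) = 2/(8/√12) = 0.866. df = 11, critical t = ±2.201. Fail to reject H₀.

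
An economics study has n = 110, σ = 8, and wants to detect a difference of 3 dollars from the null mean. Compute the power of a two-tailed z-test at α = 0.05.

SE = σ/√n = 8/√110 = 0.763. Non-centrality λ = d/SE = 3/0.763 = 3.933. Power ≈ Φ(λ - z_{α/2}) = Φ(3.933 - 1.96) = Φ(1.973) = 0.976.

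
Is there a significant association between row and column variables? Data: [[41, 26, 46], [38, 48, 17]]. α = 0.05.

χ² = 19.583. df = 2, critical = 5.991. Reject H₀. Variables are dependent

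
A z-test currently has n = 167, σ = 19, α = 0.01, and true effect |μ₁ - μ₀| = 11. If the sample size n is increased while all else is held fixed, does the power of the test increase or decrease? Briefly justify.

Power increases: a larger n shrinks the standard error σ/√n, moving the sampling distribution under H₁ further from the critical value.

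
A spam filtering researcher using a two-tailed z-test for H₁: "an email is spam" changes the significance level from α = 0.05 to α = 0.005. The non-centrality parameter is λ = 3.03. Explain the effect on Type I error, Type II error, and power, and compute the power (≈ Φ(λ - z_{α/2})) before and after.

Decreasing α from 0.05 to 0.005:
• Type I error rate decreases (α is the Type I rate by definition).
• Critical value moves from z_{α/2} = 1.96 to 2.807, so power = Φ(λ - z_{α/2}) goes from Φ(3.03 - 1.96) = 0.858 to Φ(3.03 - 2.807) = 0.588.
• Type II error rate β = 1 - power therefore increases (0.142 → 0.412).
Appropriate when false positives are costly — here, a legitimate email is sent to the spam folder and the user misses it.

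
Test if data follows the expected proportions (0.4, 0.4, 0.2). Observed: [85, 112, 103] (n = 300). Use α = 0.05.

Expected: [120.0, 120.0, 60.0]. χ² = 41.558. df = 2, critical = 5.991. Reject H₀.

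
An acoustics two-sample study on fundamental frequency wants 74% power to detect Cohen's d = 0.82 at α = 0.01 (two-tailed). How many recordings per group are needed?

z_{α/2} = 2.576, z_β = Φ⁻¹(0.74) = 0.643. For large effect (d = 0.82): n per group = 2(z_{α/2} + z_β)²/d² = 2(2.576 + 0.643)²/0.82² = 30.8 → 31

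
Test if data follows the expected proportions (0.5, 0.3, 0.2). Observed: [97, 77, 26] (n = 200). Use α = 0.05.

Expected: [100.0, 60.0, 40.0]. χ² = 9.807. df = 2, critical = 5.991. Reject H₀.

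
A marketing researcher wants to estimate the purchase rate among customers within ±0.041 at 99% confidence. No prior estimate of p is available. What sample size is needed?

Conservative approach: use p = 0.5 (maximizes p(1-p) = 0.25). n = z²(0.25)/E² = 2.576²×0.25/0.041² = 986.9 → n = 987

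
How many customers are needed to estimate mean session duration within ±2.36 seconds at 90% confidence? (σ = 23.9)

n = (z*σ/E)² = (1.645×23.9/2.36)² = 277.5 → n = 278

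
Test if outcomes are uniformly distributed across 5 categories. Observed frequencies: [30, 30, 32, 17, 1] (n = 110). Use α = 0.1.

Expected = 22 each. χ² = Σ(O-E)²/E = 31.545. df = 4, critical value = 7.779. Reject H₀.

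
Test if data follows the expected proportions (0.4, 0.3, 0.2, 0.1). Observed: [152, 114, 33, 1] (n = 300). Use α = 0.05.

Expected: [120.0, 90.0, 60.0, 30.0]. χ² = 55.117. df = 3, critical = 7.815. Reject H₀.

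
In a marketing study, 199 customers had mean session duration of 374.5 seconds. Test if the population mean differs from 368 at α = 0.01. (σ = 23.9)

z = (x̄ - μ₀)/(σ/√n) = (374.5 - 368)/(23.9/√199) = 3.837. Critical value: ±2.576. Since |3.837| > 2.576, Reject H₀.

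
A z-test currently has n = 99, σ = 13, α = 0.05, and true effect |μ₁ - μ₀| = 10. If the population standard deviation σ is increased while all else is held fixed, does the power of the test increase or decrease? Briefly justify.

Power decreases: a larger σ inflates the standard error σ/√n, pulling the sampling distribution under H₁ back toward the critical value.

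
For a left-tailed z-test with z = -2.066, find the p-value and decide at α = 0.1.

p = P(Z < -2.066) = Φ(-2.066) ≈ 0.0194. Since p < 0.1, reject H₀ (significant) at α = 0.1.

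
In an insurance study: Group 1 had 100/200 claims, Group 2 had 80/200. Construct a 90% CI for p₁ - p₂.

p̂₁ = 0.5, p̂₂ = 0.4. Difference = 0.1. CI = (0.019, 0.181)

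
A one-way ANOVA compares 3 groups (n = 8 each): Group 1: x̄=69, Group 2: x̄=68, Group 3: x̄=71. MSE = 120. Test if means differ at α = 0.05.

Grand mean = 69.33. SS_between = 37.33, MS_between = 18.67. F = 0.156, F_crit ≈ 3.467. Fail to reject H₀.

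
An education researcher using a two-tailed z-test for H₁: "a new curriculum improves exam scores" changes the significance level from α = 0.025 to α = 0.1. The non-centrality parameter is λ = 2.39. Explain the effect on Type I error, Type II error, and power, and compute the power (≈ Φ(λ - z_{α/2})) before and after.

Increasing α from 0.025 to 0.1:
• Type I error rate increases (α is the Type I rate by definition).
• Critical value moves from z_{α/2} = 2.241 to 1.645, so power = Φ(λ - z_{α/2}) goes from Φ(2.39 - 2.241) = 0.559 to Φ(2.39 - 1.645) = 0.772.
• Type II error rate β = 1 - power therefore decreases (0.441 → 0.228).
Appropriate when false negatives are costly — here, keeping the old curriculum when the new one would have helped students.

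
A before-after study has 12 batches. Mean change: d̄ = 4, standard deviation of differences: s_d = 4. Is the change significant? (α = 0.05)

t = d̄/(s_d/√n) = 4/(4/√12) = 3.464. df = 11, critical t = ±2.201. Reject H₀.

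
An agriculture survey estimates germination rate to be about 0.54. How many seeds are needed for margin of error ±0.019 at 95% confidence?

n = z²p(1-p)/E² = 1.96²×0.54×0.46/0.019² = 2643.4 → n = 2644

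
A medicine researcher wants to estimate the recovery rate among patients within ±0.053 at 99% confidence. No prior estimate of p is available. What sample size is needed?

Conservative approach: use p = 0.5 (maximizes p(1-p) = 0.25). n = z²(0.25)/E² = 2.576²×0.25/0.053² = 590.6 → n = 591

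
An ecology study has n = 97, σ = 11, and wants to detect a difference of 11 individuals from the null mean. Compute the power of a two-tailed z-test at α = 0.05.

SE = σ/√n = 11/√97 = 1.117. Non-centrality λ = d/SE = 11/1.117 = 9.849. Power ≈ Φ(λ - z_{α/2}) = Φ(9.849 - 1.96) = Φ(7.889) = 1.0.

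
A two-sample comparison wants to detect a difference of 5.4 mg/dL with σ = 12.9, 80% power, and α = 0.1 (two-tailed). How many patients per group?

n per group = 2(z_α/2 + z_β)²σ²/d² = 2×(1.645 + 0.84)²×12.9²/5.4² = 70.5 → n = 71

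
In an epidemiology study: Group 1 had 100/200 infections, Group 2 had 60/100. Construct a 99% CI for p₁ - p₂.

p̂₁ = 0.5, p̂₂ = 0.6. Difference = -0.1. CI = (-0.256, 0.056)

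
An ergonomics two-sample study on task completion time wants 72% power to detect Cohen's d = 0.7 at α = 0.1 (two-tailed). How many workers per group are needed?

z_{α/2} = 1.645, z_β = Φ⁻¹(0.72) = 0.583. For medium effect (d = 0.7): n per group = 2(z_{α/2} + z_β)²/d² = 2(1.645 + 0.583)²/0.7² = 20.3 → 21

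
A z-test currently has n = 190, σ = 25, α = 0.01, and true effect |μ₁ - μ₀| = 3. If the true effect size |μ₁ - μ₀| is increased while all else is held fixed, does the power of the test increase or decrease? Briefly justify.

Power increases: a larger true effect increases the non-centrality λ = |μ₁ - μ₀|/(σ/√n).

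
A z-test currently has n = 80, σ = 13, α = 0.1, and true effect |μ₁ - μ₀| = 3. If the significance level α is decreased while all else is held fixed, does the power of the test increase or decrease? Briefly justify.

Power decreases: a smaller α raises the critical value, so less of the H₁ sampling distribution falls in the rejection region.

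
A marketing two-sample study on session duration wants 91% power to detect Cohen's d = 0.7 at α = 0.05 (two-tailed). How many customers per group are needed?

z_{α/2} = 1.96, z_β = Φ⁻¹(0.91) = 1.341. For medium effect (d = 0.7): n per group = 2(z_{α/2} + z_β)²/d² = 2(1.96 + 1.341)²/0.7² = 44.5 → 45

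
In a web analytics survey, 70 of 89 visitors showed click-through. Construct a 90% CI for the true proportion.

p̂ = 0.787. CI = p̂ ± z*√(p̂(1-p̂)/n) = (0.715, 0.858)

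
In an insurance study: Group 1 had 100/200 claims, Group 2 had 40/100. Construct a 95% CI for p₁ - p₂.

p̂₁ = 0.5, p̂₂ = 0.4. Difference = 0.1. CI = (-0.018, 0.218)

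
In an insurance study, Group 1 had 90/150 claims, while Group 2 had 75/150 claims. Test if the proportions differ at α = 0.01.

p̂₁ = 0.6, p̂₂ = 0.5, pooled p̂ = 0.55. z = 1.741. Critical: ±2.576. Fail to reject H₀.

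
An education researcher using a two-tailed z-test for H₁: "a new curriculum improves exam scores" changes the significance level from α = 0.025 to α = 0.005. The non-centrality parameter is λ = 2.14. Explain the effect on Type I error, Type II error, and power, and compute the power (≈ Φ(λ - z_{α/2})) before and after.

Decreasing α from 0.025 to 0.005:
• Type I error rate decreases (α is the Type I rate by definition).
• Critical value moves from z_{α/2} = 2.241 to 2.807, so power = Φ(λ - z_{α/2}) goes from Φ(2.14 - 2.241) = 0.46 to Φ(2.14 - 2.807) = 0.252.
• Type II error rate β = 1 - power therefore increases (0.54 → 0.748).
Appropriate when false positives are costly — here, adopting a curriculum that gives no real benefit — disruption for nothing.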